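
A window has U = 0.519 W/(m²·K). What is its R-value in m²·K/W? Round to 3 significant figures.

R = 1/U = 1/0.519 = 1.927

1.93 m²·K/W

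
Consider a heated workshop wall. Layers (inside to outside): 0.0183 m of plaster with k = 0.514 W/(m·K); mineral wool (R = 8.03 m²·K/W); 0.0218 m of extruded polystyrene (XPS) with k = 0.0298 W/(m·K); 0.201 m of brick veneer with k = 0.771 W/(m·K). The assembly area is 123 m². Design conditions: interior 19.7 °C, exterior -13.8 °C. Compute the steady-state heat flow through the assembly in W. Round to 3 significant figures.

0.0183/0.514 = 0.0356
0.0218/0.0298 = 0.7315
0.201/0.771 = 0.2607
R_total = 0.0356 + 8.03 + 0.7315 + 0.2607 = 9.058 m²·K/W
Q = A·ΔT/R = 123 × (19.7 − (-13.8)) / 9.058 = 454.9 W

455 W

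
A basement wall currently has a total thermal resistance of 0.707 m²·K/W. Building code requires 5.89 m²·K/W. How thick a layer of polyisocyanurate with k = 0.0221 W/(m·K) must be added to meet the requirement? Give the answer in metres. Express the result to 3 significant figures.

ΔR = 5.89 − 0.707 = 5.183 m²·K/W
L = ΔR × k = 5.183 × 0.0221 = 0.1145 m

0.115 m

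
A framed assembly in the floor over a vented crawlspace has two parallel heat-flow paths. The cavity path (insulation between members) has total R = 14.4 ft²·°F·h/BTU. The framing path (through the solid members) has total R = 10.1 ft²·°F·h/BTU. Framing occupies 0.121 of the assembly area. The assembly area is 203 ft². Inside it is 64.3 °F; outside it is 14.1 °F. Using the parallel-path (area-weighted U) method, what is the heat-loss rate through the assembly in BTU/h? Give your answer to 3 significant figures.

U_eff = 0.879/14.4 + 0.121/10.1 = 0.06104 + 0.01198 = 0.07302
R_eff = 1/U_eff = 13.69 ft²·°F·h/BTU
Q = 203 × (64.3 − 14.1) / 13.69 = 744.1 BTU/h

744 BTU/h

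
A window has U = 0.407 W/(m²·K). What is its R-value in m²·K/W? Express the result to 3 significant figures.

2.46 m²·K/W

R = 1/U = 1/0.407 = 2.457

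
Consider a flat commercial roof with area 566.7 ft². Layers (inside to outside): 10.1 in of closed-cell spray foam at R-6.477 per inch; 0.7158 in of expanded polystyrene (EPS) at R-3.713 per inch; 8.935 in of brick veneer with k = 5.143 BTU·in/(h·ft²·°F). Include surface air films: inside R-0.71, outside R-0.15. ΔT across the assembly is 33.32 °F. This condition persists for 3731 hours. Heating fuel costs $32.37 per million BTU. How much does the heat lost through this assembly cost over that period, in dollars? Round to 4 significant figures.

32.27 dollars

10.1 × 6.477 = 65.418
0.7158 × 3.713 = 2.6578
8.935/5.143 = 1.7373
R_total = 0.71 + 65.418 + 2.6578 + 1.7373 + 0.15 = 70.673 ft²·°F·h/BTU
Q = 566.7 × 33.32 / 70.673 = 267.18 BTU/h
E = 267.18 × 3731 = 996850 BTU
Cost = 996850/10⁶ × 32.37 = $32.268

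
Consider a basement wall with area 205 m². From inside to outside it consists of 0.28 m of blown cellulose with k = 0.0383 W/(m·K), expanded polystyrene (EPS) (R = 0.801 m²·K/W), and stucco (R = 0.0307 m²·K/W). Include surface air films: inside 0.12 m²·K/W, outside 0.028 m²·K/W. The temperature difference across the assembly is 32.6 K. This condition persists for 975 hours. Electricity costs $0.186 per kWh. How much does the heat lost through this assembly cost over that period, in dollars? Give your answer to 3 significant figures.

0.28/0.0383 = 7.311
R_total = 0.12 + 7.311 + 0.801 + 0.0307 + 0.028 = 8.29 m²·K/W
Q = 205 × 32.6 / 8.29 = 806.1 W
E = 806.1 W × 975 h / 1000 = 786 kWh
Cost = 786 × 0.186 = $146.2

146 dollars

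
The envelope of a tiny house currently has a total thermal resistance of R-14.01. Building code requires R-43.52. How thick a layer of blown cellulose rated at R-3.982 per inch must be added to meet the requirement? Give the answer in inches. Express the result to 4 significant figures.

ΔR = 43.52 − 14.01 = 29.51 ft²·°F·h/BTU
L = ΔR / (R/in) = 29.51/3.982 = 7.4108 in

7.411 in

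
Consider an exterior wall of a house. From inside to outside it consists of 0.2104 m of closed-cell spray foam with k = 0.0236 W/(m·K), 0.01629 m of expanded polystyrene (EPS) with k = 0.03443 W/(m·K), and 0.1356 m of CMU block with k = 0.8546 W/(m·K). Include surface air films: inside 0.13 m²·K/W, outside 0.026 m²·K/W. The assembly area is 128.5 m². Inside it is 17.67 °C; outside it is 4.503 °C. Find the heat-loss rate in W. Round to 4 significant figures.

174.4 W

0.2104/0.0236 = 8.9153
0.01629/0.03443 = 0.47313
0.1356/0.8546 = 0.15867
R_total = 0.13 + 8.9153 + 0.47313 + 0.15867 + 0.026 = 9.7031 m²·K/W
Q = A·ΔT/R = 128.5 × (17.67 − 4.503) / 9.7031 = 174.37 W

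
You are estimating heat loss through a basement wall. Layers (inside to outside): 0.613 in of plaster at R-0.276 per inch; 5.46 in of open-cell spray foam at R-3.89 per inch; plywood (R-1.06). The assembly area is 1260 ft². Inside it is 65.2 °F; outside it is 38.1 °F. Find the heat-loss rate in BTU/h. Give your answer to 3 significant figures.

1520 BTU/h

0.613 × 0.276 = 0.1692
5.46 × 3.89 = 21.24
R_total = 0.1692 + 21.24 + 1.06 = 22.47 ft²·°F·h/BTU
Q = A·ΔT/R = 1260 × (65.2 − 38.1) / 22.47 = 1520 BTU/h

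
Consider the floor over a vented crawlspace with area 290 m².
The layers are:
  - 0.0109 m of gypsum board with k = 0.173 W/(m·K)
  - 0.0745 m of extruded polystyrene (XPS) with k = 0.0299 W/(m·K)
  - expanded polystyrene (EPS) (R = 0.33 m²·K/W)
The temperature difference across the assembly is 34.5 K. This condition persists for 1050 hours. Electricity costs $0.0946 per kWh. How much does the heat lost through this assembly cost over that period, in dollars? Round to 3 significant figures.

0.0109/0.173 = 0.06301
0.0745/0.0299 = 2.492
R_total = 0.06301 + 2.492 + 0.33 = 2.885 m²·K/W
Q = 290 × 34.5 / 2.885 = 3468 W
E = 3468 W × 1050 h / 1000 = 3642 kWh
Cost = 3642 × 0.0946 = $344.5

345 dollars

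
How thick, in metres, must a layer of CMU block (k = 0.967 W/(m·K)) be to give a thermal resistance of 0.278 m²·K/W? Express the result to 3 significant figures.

L = R·k = 0.278 × 0.967 = 0.2688 m

0.269 m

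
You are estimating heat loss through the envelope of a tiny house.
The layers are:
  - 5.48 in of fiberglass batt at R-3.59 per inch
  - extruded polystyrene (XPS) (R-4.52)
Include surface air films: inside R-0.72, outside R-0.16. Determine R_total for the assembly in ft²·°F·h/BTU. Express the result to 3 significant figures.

5.48 × 3.59 = 19.67
R_total = 0.72 + 19.67 + 4.52 + 0.16 = 25.07 ft²·°F·h/BTU

25.1 ft²·°F·h/BTU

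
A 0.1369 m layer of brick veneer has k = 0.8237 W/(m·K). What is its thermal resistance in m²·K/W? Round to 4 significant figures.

0.1662 m²·K/W

R = L/k = 0.1369/0.8237 = 0.1662 m²·K/W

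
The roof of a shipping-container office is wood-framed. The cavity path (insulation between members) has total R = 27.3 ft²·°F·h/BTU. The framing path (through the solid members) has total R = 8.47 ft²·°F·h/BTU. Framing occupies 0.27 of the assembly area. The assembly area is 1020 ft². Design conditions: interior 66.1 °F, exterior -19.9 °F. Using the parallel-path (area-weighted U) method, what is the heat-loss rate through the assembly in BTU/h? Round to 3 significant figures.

U_eff = 0.73/27.3 + 0.27/8.47 = 0.02674 + 0.03188 = 0.05862
R_eff = 1/U_eff = 17.06 ft²·°F·h/BTU
Q = 1020 × (66.1 − (-19.9)) / 17.06 = 5142 BTU/h

5140 BTU/h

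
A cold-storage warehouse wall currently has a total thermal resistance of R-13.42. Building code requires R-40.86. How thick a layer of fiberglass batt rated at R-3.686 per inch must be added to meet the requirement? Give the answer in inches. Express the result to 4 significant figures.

7.444 in

ΔR = 40.86 − 13.42 = 27.44 ft²·°F·h/BTU
L = ΔR / (R/in) = 27.44/3.686 = 7.4444 in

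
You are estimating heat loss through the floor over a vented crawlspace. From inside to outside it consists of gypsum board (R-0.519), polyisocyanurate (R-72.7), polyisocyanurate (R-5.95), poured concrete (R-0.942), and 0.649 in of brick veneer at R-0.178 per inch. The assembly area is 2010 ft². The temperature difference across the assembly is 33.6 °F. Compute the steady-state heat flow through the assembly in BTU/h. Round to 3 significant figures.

0.649 × 0.178 = 0.1155
R_total = 0.519 + 72.7 + 5.95 + 0.942 + 0.1155 = 80.23 ft²·°F·h/BTU
Q = A·ΔT/R = 2010 × 33.6 / 80.23 = 841.8 BTU/h

842 BTU/h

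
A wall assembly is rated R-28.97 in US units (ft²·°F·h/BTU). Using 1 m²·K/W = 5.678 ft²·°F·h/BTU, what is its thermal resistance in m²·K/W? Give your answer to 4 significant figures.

R_SI = 28.97/5.678 = 5.1021

5.102 m²·K/W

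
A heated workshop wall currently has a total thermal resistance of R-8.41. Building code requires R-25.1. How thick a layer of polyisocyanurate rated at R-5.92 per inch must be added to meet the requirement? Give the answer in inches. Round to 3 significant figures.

ΔR = 25.1 − 8.41 = 16.69 ft²·°F·h/BTU
L = ΔR / (R/in) = 16.69/5.92 = 2.819 in

2.82 in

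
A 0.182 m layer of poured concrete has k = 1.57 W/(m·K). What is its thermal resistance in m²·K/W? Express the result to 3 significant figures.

0.116 m²·K/W

R = L/k = 0.182/1.57 = 0.1159 m²·K/W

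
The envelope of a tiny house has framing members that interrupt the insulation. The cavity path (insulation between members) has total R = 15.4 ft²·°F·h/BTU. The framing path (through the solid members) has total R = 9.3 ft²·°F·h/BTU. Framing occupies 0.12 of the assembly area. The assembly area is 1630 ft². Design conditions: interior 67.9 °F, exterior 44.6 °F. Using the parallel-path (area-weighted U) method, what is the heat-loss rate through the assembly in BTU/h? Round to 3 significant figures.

2660 BTU/h

U_eff = 0.88/15.4 + 0.12/9.3 = 0.05714 + 0.0129 = 0.07005
R_eff = 1/U_eff = 14.28 ft²·°F·h/BTU
Q = 1630 × (67.9 − 44.6) / 14.28 = 2660 BTU/h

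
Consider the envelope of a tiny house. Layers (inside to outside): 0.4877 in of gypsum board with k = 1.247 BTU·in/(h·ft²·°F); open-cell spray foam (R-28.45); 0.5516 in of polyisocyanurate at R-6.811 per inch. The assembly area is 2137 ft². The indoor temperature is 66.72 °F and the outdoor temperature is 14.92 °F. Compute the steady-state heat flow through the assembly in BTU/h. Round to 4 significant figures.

3396 BTU/h

0.4877/1.247 = 0.3911
0.5516 × 6.811 = 3.7569
R_total = 0.3911 + 28.45 + 3.7569 = 32.598 ft²·°F·h/BTU
Q = A·ΔT/R = 2137 × (66.72 − 14.92) / 32.598 = 3395.8 BTU/h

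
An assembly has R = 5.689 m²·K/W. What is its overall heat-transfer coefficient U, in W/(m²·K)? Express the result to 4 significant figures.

0.1758 W/(m²·K)

U = 1/R = 1/5.689 = 0.17578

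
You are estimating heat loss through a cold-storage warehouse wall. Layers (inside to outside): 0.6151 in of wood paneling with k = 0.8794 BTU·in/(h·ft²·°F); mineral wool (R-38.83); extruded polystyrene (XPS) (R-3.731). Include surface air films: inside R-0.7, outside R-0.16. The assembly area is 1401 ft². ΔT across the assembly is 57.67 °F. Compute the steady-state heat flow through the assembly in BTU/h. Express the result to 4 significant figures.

0.6151/0.8794 = 0.69945
R_total = 0.7 + 0.69945 + 38.83 + 3.731 + 0.16 = 44.12 ft²·°F·h/BTU
Q = A·ΔT/R = 1401 × 57.67 / 44.12 = 1831.3 BTU/h

1831 BTU/h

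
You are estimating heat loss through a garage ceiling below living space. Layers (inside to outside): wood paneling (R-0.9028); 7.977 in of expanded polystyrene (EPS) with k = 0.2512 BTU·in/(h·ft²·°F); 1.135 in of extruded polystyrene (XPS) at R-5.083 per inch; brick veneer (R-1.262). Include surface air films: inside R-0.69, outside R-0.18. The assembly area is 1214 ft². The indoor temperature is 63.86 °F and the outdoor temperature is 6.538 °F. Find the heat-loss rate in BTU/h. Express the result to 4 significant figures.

1716 BTU/h

7.977/0.2512 = 31.756
1.135 × 5.083 = 5.7692
R_total = 0.69 + 0.9028 + 31.756 + 5.7692 + 1.262 + 0.18 = 40.56 ft²·°F·h/BTU
Q = A·ΔT/R = 1214 × (63.86 − 6.538) / 40.56 = 1715.7 BTU/h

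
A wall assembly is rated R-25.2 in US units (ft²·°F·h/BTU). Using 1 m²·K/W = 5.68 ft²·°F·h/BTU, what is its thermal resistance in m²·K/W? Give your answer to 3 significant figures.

4.44 m²·K/W

R_SI = 25.2/5.68 = 4.437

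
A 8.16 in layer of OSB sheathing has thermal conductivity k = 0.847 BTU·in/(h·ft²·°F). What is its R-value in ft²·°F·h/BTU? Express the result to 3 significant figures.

R = L/k = 8.16/0.847 = 9.634 ft²·°F·h/BTU

9.63 ft²·°F·h/BTU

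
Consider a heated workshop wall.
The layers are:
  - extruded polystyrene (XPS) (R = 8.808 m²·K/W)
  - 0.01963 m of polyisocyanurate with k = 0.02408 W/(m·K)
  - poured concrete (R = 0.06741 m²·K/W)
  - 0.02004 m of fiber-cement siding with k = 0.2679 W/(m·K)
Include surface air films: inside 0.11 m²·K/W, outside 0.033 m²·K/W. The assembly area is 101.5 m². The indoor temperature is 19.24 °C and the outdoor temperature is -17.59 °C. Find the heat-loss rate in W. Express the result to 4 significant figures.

0.01963/0.02408 = 0.8152
0.02004/0.2679 = 0.074804
R_total = 0.11 + 8.808 + 0.8152 + 0.06741 + 0.074804 + 0.033 = 9.9084 m²·K/W
Q = A·ΔT/R = 101.5 × (19.24 − (-17.59)) / 9.9084 = 377.28 W

377.3 W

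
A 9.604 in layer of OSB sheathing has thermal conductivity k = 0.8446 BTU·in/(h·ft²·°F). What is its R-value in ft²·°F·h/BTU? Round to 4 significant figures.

11.37 ft²·°F·h/BTU

R = L/k = 9.604/0.8446 = 11.371 ft²·°F·h/BTU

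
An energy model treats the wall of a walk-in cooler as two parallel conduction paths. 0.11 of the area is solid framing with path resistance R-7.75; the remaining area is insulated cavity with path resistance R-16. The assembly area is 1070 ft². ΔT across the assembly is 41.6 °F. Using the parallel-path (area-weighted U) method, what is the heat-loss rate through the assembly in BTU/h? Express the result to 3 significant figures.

3110 BTU/h

U_eff = 0.89/16 + 0.11/7.75 = 0.05563 + 0.01419 = 0.06982
R_eff = 1/U_eff = 14.32 ft²·°F·h/BTU
Q = 1070 × 41.6 / 14.32 = 3108 BTU/h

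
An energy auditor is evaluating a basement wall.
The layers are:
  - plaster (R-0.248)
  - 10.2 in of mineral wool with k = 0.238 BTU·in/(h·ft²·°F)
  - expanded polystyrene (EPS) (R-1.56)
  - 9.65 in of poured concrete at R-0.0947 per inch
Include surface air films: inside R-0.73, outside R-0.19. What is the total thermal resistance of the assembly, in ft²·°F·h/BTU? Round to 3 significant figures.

46.5 ft²·°F·h/BTU

10.2/0.238 = 42.86
9.65 × 0.0947 = 0.9139
R_total = 0.73 + 0.248 + 42.86 + 1.56 + 0.9139 + 0.19 = 46.5 ft²·°F·h/BTU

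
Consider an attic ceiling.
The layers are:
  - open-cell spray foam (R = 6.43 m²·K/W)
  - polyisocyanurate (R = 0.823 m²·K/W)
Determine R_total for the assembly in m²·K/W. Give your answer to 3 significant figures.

R_total = 6.43 + 0.823 = 7.253 m²·K/W

7.25 m²·K/W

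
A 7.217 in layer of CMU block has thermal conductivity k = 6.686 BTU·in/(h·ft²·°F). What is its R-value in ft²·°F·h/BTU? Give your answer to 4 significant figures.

1.079 ft²·°F·h/BTU

R = L/k = 7.217/6.686 = 1.0794 ft²·°F·h/BTU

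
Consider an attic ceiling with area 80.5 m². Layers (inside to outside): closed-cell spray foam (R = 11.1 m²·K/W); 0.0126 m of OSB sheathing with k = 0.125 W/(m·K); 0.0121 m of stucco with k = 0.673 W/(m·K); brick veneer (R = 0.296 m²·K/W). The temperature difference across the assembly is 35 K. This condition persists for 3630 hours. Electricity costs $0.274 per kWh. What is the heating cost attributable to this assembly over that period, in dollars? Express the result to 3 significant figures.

243 dollars

0.0126/0.125 = 0.1008
0.0121/0.673 = 0.01798
R_total = 11.1 + 0.1008 + 0.01798 + 0.296 = 11.51 m²·K/W
Q = 80.5 × 35 / 11.51 = 244.7 W
E = 244.7 W × 3630 h / 1000 = 888.2 kWh
Cost = 888.2 × 0.274 = $243.4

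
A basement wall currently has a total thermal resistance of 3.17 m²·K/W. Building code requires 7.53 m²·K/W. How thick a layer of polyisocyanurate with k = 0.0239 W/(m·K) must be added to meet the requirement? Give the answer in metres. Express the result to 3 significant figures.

ΔR = 7.53 − 3.17 = 4.36 m²·K/W
L = ΔR × k = 4.36 × 0.0239 = 0.1042 m

0.104 m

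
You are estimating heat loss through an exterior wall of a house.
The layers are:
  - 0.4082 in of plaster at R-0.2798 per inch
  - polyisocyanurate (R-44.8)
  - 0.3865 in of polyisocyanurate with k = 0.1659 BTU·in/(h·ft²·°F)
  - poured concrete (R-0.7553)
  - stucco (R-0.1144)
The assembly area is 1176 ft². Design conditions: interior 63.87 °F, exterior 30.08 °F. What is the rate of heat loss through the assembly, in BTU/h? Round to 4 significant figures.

825.9 BTU/h

0.4082 × 0.2798 = 0.11421
0.3865/0.1659 = 2.3297
R_total = 0.11421 + 44.8 + 2.3297 + 0.7553 + 0.1144 = 48.114 ft²·°F·h/BTU
Q = A·ΔT/R = 1176 × (63.87 − 30.08) / 48.114 = 825.9 BTU/h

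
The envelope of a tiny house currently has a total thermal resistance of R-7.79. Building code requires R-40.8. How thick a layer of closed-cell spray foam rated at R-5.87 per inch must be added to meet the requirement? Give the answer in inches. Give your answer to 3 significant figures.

5.62 in

ΔR = 40.8 − 7.79 = 33.01 ft²·°F·h/BTU
L = ΔR / (R/in) = 33.01/5.87 = 5.624 in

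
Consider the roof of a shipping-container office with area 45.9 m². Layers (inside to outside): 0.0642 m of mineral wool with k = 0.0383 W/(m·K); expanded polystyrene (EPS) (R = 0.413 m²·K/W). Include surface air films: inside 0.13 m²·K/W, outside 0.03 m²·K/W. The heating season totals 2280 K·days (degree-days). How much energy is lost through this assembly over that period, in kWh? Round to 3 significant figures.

1120 kWh

0.0642/0.0383 = 1.676
R_total = 0.13 + 1.676 + 0.413 + 0.03 = 2.249 m²·K/W
E = A × HDD × 24 / R / 1000 = 45.9 × 2280 × 24 / 2.249 / 1000 = 1117 kWh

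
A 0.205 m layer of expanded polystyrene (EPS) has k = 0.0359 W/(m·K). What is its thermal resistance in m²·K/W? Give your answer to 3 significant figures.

R = L/k = 0.205/0.0359 = 5.71 m²·K/W

5.71 m²·K/W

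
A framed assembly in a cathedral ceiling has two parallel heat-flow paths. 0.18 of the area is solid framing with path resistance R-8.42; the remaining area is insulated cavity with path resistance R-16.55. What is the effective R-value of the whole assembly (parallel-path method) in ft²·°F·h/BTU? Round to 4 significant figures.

14.10 ft²·°F·h/BTU

U_eff = 0.82/16.55 + 0.18/8.42 = 0.049547 + 0.021378 = 0.070925
R_eff = 1/U_eff = 14.1 ft²·°F·h/BTU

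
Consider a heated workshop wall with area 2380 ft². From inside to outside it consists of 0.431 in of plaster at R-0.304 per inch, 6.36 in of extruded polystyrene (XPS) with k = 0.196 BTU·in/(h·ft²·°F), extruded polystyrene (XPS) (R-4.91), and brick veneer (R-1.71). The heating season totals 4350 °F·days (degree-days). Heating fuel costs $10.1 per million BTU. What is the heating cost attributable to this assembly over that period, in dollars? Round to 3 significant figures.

64.0 dollars

0.431 × 0.304 = 0.131
6.36/0.196 = 32.45
R_total = 0.131 + 32.45 + 4.91 + 1.71 = 39.2 ft²·°F·h/BTU
E = A × HDD × 24 / R = 2380 × 4350 × 24 / 39.2 = 6339000 BTU
Cost = 6339000/10⁶ × 10.1 = $64.02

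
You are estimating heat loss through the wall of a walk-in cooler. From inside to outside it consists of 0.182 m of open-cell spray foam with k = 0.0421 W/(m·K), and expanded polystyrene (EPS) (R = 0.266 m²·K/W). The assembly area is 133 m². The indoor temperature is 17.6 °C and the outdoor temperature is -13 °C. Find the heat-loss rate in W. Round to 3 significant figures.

887 W

0.182/0.0421 = 4.323
R_total = 4.323 + 0.266 = 4.589 m²·K/W
Q = A·ΔT/R = 133 × (17.6 − (-13)) / 4.589 = 886.9 W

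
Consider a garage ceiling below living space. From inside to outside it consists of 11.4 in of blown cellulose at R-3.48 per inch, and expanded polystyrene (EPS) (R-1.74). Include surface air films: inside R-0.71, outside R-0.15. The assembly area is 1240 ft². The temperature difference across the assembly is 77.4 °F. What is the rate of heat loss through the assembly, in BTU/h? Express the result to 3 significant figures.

2270 BTU/h

11.4 × 3.48 = 39.67
R_total = 0.71 + 39.67 + 1.74 + 0.15 = 42.27 ft²·°F·h/BTU
Q = A·ΔT/R = 1240 × 77.4 / 42.27 = 2270 BTU/h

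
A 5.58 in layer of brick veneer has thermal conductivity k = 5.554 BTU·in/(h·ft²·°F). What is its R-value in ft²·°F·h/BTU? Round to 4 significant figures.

R = L/k = 5.58/5.554 = 1.0047 ft²·°F·h/BTU

1.005 ft²·°F·h/BTU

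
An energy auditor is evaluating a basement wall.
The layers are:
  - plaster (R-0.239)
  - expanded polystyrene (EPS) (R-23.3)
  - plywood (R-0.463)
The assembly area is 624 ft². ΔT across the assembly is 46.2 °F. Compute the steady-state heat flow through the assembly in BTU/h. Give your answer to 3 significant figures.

1200 BTU/h

R_total = 0.239 + 23.3 + 0.463 = 24 ft²·°F·h/BTU
Q = A·ΔT/R = 624 × 46.2 / 24 = 1201 BTU/h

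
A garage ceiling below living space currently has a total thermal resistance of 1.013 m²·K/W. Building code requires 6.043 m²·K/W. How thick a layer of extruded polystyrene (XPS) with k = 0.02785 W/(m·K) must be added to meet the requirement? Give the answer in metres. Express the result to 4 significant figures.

ΔR = 6.043 − 1.013 = 5.03 m²·K/W
L = ΔR × k = 5.03 × 0.02785 = 0.14009 m

0.1401 m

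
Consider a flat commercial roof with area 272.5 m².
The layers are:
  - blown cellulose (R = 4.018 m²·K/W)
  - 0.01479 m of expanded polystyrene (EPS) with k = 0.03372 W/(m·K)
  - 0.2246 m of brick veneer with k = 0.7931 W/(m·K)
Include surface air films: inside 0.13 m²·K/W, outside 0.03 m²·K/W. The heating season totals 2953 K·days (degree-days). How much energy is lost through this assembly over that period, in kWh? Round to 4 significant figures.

0.01479/0.03372 = 0.43861
0.2246/0.7931 = 0.28319
R_total = 0.13 + 4.018 + 0.43861 + 0.28319 + 0.03 = 4.8998 m²·K/W
E = A × HDD × 24 / R / 1000 = 272.5 × 2953 × 24 / 4.8998 / 1000 = 3941.5 kWh

3942 kWh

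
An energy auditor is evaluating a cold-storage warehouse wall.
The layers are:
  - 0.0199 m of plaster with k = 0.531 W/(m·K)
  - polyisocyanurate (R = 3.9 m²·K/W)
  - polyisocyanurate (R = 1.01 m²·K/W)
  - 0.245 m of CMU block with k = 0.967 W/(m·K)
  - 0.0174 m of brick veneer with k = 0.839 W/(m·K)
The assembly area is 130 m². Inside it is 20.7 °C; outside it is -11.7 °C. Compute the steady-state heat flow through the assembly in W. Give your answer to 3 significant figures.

0.0199/0.531 = 0.03748
0.245/0.967 = 0.2534
0.0174/0.839 = 0.02074
R_total = 0.03748 + 3.9 + 1.01 + 0.2534 + 0.02074 = 5.222 m²·K/W
Q = A·ΔT/R = 130 × (20.7 − (-11.7)) / 5.222 = 806.7 W

807 W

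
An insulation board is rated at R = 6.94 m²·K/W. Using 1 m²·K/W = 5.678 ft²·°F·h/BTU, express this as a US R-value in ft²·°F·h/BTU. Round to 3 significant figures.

39.4 ft²·°F·h/BTU

R_US = 6.94 × 5.678 = 39.41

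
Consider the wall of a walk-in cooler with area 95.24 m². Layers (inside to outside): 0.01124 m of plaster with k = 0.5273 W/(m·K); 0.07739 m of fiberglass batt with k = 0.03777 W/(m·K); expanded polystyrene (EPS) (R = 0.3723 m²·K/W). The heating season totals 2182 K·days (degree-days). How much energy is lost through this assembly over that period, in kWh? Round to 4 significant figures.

2042 kWh

0.01124/0.5273 = 0.021316
0.07739/0.03777 = 2.049
R_total = 0.021316 + 2.049 + 0.3723 = 2.4426 m²·K/W
E = A × HDD × 24 / R / 1000 = 95.24 × 2182 × 24 / 2.4426 / 1000 = 2041.9 kWh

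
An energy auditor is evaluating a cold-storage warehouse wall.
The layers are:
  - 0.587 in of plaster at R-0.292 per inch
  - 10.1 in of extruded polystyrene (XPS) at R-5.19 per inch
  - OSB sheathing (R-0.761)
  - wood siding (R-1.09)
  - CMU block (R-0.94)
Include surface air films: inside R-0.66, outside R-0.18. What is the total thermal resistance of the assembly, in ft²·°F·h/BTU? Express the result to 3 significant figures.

56.2 ft²·°F·h/BTU

0.587 × 0.292 = 0.1714
10.1 × 5.19 = 52.42
R_total = 0.66 + 0.1714 + 52.42 + 0.761 + 1.09 + 0.94 + 0.18 = 56.22 ft²·°F·h/BTU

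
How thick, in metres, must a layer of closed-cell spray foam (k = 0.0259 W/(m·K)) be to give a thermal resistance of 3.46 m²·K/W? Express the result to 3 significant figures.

0.0896 m

L = R·k = 3.46 × 0.0259 = 0.08961 m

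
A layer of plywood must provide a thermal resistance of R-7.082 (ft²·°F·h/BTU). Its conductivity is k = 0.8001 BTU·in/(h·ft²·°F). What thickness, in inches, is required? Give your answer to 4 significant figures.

5.666 in

L = R × k = 7.082 × 0.8001 = 5.6663 in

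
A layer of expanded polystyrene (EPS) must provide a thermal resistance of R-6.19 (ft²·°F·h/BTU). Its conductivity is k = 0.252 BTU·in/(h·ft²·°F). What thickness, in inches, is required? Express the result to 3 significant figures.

1.56 in

L = R × k = 6.19 × 0.252 = 1.56 in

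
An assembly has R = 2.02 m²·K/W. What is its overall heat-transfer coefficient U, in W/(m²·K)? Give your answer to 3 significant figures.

U = 1/R = 1/2.02 = 0.495

0.495 W/(m²·K)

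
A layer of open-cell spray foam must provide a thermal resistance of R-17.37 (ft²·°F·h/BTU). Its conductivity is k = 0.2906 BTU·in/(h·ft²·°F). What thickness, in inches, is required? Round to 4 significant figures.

L = R × k = 17.37 × 0.2906 = 5.0477 in

5.048 in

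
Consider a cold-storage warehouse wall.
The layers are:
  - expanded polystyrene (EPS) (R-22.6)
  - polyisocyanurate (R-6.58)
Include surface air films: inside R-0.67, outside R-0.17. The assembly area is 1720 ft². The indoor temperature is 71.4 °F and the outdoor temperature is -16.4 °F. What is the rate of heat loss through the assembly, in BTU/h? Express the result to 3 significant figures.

R_total = 0.67 + 22.6 + 6.58 + 0.17 = 30.02 ft²·°F·h/BTU
Q = A·ΔT/R = 1720 × (71.4 − (-16.4)) / 30.02 = 5031 BTU/h

5030 BTU/h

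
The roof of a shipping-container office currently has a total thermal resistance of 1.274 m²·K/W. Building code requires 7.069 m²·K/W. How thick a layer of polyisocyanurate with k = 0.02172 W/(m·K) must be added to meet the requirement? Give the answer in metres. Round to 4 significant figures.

ΔR = 7.069 − 1.274 = 5.795 m²·K/W
L = ΔR × k = 5.795 × 0.02172 = 0.12587 m

0.1259 m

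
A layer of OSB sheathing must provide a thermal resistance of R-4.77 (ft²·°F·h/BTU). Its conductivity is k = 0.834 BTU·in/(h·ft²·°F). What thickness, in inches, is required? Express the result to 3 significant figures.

L = R × k = 4.77 × 0.834 = 3.978 in

3.98 in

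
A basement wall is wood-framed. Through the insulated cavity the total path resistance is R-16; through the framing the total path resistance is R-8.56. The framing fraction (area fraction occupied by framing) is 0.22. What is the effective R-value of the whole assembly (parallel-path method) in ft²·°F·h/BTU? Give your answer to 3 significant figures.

U_eff = 0.78/16 + 0.22/8.56 = 0.04875 + 0.0257 = 0.07445
R_eff = 1/U_eff = 13.43 ft²·°F·h/BTU

13.4 ft²·°F·h/BTU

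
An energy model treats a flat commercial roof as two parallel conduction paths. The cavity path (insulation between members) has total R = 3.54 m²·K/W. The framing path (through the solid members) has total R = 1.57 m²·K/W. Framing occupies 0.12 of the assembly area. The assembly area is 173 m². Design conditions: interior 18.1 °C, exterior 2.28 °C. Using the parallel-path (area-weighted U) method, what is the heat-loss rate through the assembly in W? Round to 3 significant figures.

890 W

U_eff = 0.88/3.54 + 0.12/1.57 = 0.2486 + 0.07643 = 0.325
R_eff = 1/U_eff = 3.077 m²·K/W
Q = 173 × (18.1 − 2.28) / 3.077 = 889.5 W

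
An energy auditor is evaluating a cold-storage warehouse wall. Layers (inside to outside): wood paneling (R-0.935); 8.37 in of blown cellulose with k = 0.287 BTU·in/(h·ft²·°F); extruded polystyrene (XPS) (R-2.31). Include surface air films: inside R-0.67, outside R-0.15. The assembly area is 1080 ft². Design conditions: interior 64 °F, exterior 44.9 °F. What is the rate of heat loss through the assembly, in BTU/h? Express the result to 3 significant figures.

621 BTU/h

8.37/0.287 = 29.16
R_total = 0.67 + 0.935 + 29.16 + 2.31 + 0.15 = 33.23 ft²·°F·h/BTU
Q = A·ΔT/R = 1080 × (64 − 44.9) / 33.23 = 620.8 BTU/h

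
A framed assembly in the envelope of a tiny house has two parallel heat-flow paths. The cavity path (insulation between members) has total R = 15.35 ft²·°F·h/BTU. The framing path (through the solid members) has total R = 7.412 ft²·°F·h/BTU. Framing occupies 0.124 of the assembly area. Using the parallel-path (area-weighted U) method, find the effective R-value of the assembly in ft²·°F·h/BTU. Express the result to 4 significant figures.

U_eff = 0.876/15.35 + 0.124/7.412 = 0.057068 + 0.01673 = 0.073798
R_eff = 1/U_eff = 13.55 ft²·°F·h/BTU

13.55 ft²·°F·h/BTU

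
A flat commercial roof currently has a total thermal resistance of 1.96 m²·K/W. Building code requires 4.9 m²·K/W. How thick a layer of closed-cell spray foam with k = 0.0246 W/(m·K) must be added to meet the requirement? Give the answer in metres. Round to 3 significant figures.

0.0723 m

ΔR = 4.9 − 1.96 = 2.94 m²·K/W
L = ΔR × k = 2.94 × 0.0246 = 0.07232 m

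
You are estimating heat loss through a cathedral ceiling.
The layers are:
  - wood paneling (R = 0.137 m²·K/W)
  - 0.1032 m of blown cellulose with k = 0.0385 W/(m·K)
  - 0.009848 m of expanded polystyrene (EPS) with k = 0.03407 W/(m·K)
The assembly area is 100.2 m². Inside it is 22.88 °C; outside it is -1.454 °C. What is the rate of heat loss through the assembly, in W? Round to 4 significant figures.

784.9 W

0.1032/0.0385 = 2.6805
0.009848/0.03407 = 0.28905
R_total = 0.137 + 2.6805 + 0.28905 = 3.1066 m²·K/W
Q = A·ΔT/R = 100.2 × (22.88 − (-1.454)) / 3.1066 = 784.87 W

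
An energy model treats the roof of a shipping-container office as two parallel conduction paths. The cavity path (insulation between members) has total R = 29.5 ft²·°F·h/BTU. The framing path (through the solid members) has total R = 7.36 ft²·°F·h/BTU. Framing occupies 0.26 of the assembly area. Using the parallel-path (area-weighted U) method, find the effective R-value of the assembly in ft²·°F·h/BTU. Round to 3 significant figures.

16.6 ft²·°F·h/BTU

U_eff = 0.74/29.5 + 0.26/7.36 = 0.02508 + 0.03533 = 0.06041
R_eff = 1/U_eff = 16.55 ft²·°F·h/BTU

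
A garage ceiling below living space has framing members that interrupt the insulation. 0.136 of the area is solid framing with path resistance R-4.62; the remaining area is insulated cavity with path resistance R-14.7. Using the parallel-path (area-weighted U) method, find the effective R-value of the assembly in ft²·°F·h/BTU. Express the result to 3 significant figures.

U_eff = 0.864/14.7 + 0.136/4.62 = 0.05878 + 0.02944 = 0.08821
R_eff = 1/U_eff = 11.34 ft²·°F·h/BTU

11.3 ft²·°F·h/BTU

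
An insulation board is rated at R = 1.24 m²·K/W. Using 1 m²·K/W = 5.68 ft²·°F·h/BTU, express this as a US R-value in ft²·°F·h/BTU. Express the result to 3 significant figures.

R_US = 1.24 × 5.68 = 7.043

7.04 ft²·°F·h/BTU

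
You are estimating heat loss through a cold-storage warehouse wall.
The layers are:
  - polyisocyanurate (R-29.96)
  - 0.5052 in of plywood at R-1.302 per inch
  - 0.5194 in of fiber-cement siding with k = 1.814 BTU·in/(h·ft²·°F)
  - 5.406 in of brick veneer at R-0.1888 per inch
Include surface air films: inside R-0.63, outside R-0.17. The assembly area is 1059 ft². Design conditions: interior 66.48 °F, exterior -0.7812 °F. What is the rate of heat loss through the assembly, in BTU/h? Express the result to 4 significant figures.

2177 BTU/h

0.5052 × 1.302 = 0.65777
0.5194/1.814 = 0.28633
5.406 × 0.1888 = 1.0207
R_total = 0.63 + 29.96 + 0.65777 + 0.28633 + 1.0207 + 0.17 = 32.725 ft²·°F·h/BTU
Q = A·ΔT/R = 1059 × (66.48 − (-0.7812)) / 32.725 = 2176.6 BTU/h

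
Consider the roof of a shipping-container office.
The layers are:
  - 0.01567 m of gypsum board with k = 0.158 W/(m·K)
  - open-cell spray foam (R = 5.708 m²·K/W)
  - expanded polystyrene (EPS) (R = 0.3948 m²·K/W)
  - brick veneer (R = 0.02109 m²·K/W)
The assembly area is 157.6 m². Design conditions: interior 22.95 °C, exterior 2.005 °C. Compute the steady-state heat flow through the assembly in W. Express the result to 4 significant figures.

0.01567/0.158 = 0.099177
R_total = 0.099177 + 5.708 + 0.3948 + 0.02109 = 6.2231 m²·K/W
Q = A·ΔT/R = 157.6 × (22.95 − 2.005) / 6.2231 = 530.43 W

530.4 W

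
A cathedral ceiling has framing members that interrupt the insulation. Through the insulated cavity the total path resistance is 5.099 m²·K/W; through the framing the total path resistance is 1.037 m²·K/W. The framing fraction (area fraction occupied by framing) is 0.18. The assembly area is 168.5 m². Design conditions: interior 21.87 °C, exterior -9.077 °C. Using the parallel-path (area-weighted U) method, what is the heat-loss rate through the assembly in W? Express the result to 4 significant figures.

U_eff = 0.82/5.099 + 0.18/1.037 = 0.16082 + 0.17358 = 0.33439
R_eff = 1/U_eff = 2.9905 m²·K/W
Q = 168.5 × (21.87 − (-9.077)) / 2.9905 = 1743.7 W

1744 W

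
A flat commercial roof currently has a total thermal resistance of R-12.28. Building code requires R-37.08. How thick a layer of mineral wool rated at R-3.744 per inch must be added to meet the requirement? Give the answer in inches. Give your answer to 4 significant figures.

ΔR = 37.08 − 12.28 = 24.8 ft²·°F·h/BTU
L = ΔR / (R/in) = 24.8/3.744 = 6.6239 in

6.624 in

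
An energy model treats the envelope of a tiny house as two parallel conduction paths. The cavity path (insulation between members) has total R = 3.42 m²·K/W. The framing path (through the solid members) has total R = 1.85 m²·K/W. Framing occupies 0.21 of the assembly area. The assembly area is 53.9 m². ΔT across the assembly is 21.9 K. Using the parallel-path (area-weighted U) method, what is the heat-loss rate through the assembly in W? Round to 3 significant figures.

407 W

U_eff = 0.79/3.42 + 0.21/1.85 = 0.231 + 0.1135 = 0.3445
R_eff = 1/U_eff = 2.903 m²·K/W
Q = 53.9 × 21.9 / 2.903 = 406.7 W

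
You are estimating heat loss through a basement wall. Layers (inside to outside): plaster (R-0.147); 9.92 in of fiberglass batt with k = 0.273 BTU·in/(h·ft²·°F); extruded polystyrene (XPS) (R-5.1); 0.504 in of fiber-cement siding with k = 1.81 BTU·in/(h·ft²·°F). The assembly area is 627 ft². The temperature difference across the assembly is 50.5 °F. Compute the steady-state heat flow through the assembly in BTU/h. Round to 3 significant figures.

756 BTU/h

9.92/0.273 = 36.34
0.504/1.81 = 0.2785
R_total = 0.147 + 36.34 + 5.1 + 0.2785 = 41.86 ft²·°F·h/BTU
Q = A·ΔT/R = 627 × 50.5 / 41.86 = 756.4 BTU/h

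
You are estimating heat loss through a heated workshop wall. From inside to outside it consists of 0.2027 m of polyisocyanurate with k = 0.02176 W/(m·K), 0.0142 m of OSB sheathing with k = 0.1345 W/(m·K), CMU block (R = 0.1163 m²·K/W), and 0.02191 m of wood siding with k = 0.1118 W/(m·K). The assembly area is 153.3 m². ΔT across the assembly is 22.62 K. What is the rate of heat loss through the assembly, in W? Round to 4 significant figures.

0.2027/0.02176 = 9.3153
0.0142/0.1345 = 0.10558
0.02191/0.1118 = 0.19597
R_total = 9.3153 + 0.10558 + 0.1163 + 0.19597 = 9.7331 m²·K/W
Q = A·ΔT/R = 153.3 × 22.62 / 9.7331 = 356.27 W

356.3 W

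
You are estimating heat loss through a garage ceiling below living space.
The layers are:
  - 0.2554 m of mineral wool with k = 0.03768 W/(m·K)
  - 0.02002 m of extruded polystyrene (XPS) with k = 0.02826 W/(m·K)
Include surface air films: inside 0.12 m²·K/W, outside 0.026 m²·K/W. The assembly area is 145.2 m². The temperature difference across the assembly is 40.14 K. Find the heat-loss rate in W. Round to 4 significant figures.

763.6 W

0.2554/0.03768 = 6.7781
0.02002/0.02826 = 0.70842
R_total = 0.12 + 6.7781 + 0.70842 + 0.026 = 7.6326 m²·K/W
Q = A·ΔT/R = 145.2 × 40.14 / 7.6326 = 763.61 W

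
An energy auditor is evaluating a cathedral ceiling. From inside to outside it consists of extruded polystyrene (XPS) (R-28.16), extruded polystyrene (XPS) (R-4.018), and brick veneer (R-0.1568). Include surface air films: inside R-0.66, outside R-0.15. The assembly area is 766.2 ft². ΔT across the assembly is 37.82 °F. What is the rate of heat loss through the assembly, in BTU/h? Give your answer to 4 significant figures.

874.3 BTU/h

R_total = 0.66 + 28.16 + 4.018 + 0.1568 + 0.15 = 33.145 ft²·°F·h/BTU
Q = A·ΔT/R = 766.2 × 37.82 / 33.145 = 874.28 BTU/h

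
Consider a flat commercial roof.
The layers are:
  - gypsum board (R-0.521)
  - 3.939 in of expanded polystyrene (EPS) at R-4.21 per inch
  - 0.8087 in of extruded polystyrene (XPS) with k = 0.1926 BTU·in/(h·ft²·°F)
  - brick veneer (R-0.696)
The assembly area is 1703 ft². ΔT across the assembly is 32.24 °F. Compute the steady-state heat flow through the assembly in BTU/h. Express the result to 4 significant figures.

3.939 × 4.21 = 16.583
0.8087/0.1926 = 4.1989
R_total = 0.521 + 16.583 + 4.1989 + 0.696 = 21.999 ft²·°F·h/BTU
Q = A·ΔT/R = 1703 × 32.24 / 21.999 = 2495.8 BTU/h

2496 BTU/h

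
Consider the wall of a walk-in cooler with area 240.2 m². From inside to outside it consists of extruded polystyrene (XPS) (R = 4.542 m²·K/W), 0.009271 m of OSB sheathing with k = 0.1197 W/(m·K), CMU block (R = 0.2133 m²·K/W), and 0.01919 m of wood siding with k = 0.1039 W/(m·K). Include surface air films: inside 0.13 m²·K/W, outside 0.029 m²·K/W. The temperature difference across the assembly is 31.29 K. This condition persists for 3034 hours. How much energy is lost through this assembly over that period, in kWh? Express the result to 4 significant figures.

0.009271/0.1197 = 0.077452
0.01919/0.1039 = 0.1847
R_total = 0.13 + 4.542 + 0.077452 + 0.2133 + 0.1847 + 0.029 = 5.1764 m²·K/W
Q = 240.2 × 31.29 / 5.1764 = 1451.9 W
E = 1451.9 W × 3034 h / 1000 = 4405.2 kWh

4405 kWh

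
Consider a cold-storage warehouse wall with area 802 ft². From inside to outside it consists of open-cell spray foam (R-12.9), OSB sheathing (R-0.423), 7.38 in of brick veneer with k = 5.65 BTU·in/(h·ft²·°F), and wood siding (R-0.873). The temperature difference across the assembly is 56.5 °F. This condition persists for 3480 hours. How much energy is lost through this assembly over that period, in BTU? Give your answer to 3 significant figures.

7.38/5.65 = 1.306
R_total = 12.9 + 0.423 + 1.306 + 0.873 = 15.5 ft²·°F·h/BTU
Q = 802 × 56.5 / 15.5 = 2923 BTU/h
E = 2923 × 3480 = 10170000 BTU

10200000 BTU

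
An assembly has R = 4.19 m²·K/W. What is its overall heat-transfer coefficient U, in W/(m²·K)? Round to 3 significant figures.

U = 1/R = 1/4.19 = 0.2387

0.239 W/(m²·K)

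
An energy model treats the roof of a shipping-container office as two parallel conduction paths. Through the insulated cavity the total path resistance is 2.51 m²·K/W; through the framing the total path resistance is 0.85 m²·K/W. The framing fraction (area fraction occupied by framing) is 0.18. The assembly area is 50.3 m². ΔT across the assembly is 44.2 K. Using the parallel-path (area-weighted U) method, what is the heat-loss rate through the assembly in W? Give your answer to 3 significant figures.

U_eff = 0.82/2.51 + 0.18/0.85 = 0.3267 + 0.2118 = 0.5385
R_eff = 1/U_eff = 1.857 m²·K/W
Q = 50.3 × 44.2 / 1.857 = 1197 W

1200 W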